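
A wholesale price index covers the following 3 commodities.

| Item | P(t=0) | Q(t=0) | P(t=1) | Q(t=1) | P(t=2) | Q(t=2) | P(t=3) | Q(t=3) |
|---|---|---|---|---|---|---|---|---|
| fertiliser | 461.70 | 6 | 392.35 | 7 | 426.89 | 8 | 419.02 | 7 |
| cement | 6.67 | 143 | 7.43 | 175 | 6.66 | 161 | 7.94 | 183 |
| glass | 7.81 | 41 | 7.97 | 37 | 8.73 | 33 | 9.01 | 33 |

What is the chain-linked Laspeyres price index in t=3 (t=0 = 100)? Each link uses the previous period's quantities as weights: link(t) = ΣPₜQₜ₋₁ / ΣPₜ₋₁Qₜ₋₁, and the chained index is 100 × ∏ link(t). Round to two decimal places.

Link t=0→t=1:
ΣP(t=1)Q(t=0) = 392.35×6 + 7.43×143 + 7.97×41 = 2354.1 + 1062.49 + 326.77 = 3743.36
ΣP(t=0)Q(t=0) = 461.70×6 + 6.67×143 + 7.81×41 = 2770.2 + 953.81 + 320.21 = 4044.22
link = 3743.36/4044.22 = 0.925607
Link t=1→t=2:
ΣP(t=2)Q(t=1) = 426.89×7 + 6.66×175 + 8.73×37 = 2988.23 + 1165.5 + 323.01 = 4476.74
ΣP(t=1)Q(t=1) = 392.35×7 + 7.43×175 + 7.97×37 = 2746.45 + 1300.25 + 294.89 = 4341.59
link = 4476.74/4341.59 = 1.031129
Link t=2→t=3:
ΣP(t=3)Q(t=2) = 419.02×8 + 7.94×161 + 9.01×33 = 3352.16 + 1278.34 + 297.33 = 4927.83
ΣP(t=2)Q(t=2) = 426.89×8 + 6.66×161 + 8.73×33 = 3415.12 + 1072.26 + 288.09 = 4775.47
link = 4927.83/4775.47 = 1.031905
Chained index = 100 × 0.925607 × 1.031129 × 1.031905 = 98.4871

98.49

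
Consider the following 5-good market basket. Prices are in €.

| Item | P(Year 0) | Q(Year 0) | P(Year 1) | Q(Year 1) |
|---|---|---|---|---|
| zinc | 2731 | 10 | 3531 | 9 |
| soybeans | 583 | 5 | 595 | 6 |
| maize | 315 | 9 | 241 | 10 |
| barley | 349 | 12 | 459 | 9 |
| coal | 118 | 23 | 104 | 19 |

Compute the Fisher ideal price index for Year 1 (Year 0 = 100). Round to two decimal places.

Laspeyres component (base-period weights):
ΣP(Year 1)Q(Year 0) = 3531×10 + 595×5 + 241×9 + 459×12 + 104×23 = 35310 + 2975 + 2169 + 5508 + 2392 = 48354
ΣP(Year 0)Q(Year 0) = 2731×10 + 583×5 + 315×9 + 349×12 + 118×23 = 27310 + 2915 + 2835 + 4188 + 2714 = 39962
L = 48354 / 39962 × 100 = 120.9999
Paasche component (current-period weights):
ΣP(Year 1)Q(Year 1) = 3531×9 + 595×6 + 241×10 + 459×9 + 104×19 = 31779 + 3570 + 2410 + 4131 + 1976 = 43866
ΣP(Year 0)Q(Year 1) = 2731×9 + 583×6 + 315×10 + 349×9 + 118×19 = 24579 + 3498 + 3150 + 3141 + 2242 = 36610
P = 43866 / 36610 × 100 = 119.8197
Fisher = √(L × P) = √(120.9999 × 119.8197) = 120.4084

120.41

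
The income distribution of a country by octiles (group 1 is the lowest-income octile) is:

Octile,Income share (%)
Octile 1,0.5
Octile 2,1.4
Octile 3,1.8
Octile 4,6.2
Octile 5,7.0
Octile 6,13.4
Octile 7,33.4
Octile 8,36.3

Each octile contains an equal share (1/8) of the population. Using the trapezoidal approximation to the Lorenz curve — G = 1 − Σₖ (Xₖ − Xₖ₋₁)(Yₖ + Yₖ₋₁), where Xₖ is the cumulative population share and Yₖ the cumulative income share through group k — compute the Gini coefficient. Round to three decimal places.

Cumulative income shares Yₖ: 0.0050, 0.0190, 0.0370, 0.0990, 0.1690, 0.3030, 0.6370, 1.0000
Σ (Xₖ−Xₖ₋₁)(Yₖ+Yₖ₋₁) = (1/8)(0.0050+0.0000) + (1/8)(0.0190+0.0050) + (1/8)(0.0370+0.0190) + (1/8)(0.0990+0.0370) + (1/8)(0.1690+0.0990) + (1/8)(0.3030+0.1690) + (1/8)(0.6370+0.3030) + (1/8)(1.0000+0.6370)
  = 0.0006 + 0.0030 + 0.0070 + 0.0170 + 0.0335 + 0.0590 + 0.1175 + 0.2046 = 0.4423
G = 1 − 0.4423 = 0.5577

0.558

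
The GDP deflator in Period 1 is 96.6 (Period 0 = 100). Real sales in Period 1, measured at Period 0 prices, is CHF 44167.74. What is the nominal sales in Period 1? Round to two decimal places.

Nominal = Real × (Index/100) = 44167.74 × (96.6/100)
        = 44167.74 × 0.966 = 42666.0368

42666.04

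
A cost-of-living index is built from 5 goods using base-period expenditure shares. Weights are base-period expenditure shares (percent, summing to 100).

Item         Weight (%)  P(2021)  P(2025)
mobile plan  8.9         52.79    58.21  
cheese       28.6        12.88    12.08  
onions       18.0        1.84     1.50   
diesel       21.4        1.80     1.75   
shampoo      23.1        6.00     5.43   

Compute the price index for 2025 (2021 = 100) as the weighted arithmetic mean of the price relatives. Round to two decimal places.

mobile plan: 8.9 × (58.21/52.79) = 8.9 × 1.102671 = 9.8138
cheese: 28.6 × (12.08/12.88) = 28.6 × 0.937888 = 26.8236
onions: 18.0 × (1.50/1.84) = 18.0 × 0.815217 = 14.6739
diesel: 21.4 × (1.75/1.80) = 21.4 × 0.972222 = 20.8056
shampoo: 23.1 × (5.43/6.00) = 23.1 × 0.905000 = 20.9055
Index = Σ wᵢ·(p₁ᵢ/p₀ᵢ) = 9.8138 + 26.8236 + 14.6739 + 20.8056 + 20.9055 = 93.0223

93.02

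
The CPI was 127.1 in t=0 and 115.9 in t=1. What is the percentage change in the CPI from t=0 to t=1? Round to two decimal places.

-8.81%

Change = (115.9 − 127.1) / 127.1 × 100
       = -11.2 / 127.1 × 100 = -8.8120%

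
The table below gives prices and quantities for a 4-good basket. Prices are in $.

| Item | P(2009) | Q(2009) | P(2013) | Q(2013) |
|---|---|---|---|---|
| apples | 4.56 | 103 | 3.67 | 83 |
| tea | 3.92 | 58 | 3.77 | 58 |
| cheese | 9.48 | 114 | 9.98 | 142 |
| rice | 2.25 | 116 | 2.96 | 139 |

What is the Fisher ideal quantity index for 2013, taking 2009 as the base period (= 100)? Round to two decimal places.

Laspeyres component (base-period weights):
ΣP(2009)Q(2013) = 4.56×83 + 3.92×58 + 9.48×142 + 2.25×139 = 378.48 + 227.36 + 1346.16 + 312.75 = 2264.75
ΣP(2009)Q(2009) = 4.56×103 + 3.92×58 + 9.48×114 + 2.25×116 = 469.68 + 227.36 + 1080.72 + 261 = 2038.76
L = 2264.75 / 2038.76 × 100 = 111.0847
Paasche component (current-period weights):
ΣP(2013)Q(2013) = 3.67×83 + 3.77×58 + 9.98×142 + 2.96×139 = 304.61 + 218.66 + 1417.16 + 411.44 = 2351.87
ΣP(2013)Q(2009) = 3.67×103 + 3.77×58 + 9.98×114 + 2.96×116 = 378.01 + 218.66 + 1137.72 + 343.36 = 2077.75
P = 2351.87 / 2077.75 × 100 = 113.1931
Fisher = √(L × P) = √(111.0847 × 113.1931) = 112.1339

112.13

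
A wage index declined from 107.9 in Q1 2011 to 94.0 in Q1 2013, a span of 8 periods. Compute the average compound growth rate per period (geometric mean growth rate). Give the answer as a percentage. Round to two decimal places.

Growth factor = (94.0/107.9)^(1/8) = (0.871177)^(1/8) = 0.982909
Growth rate = 0.982909 − 1 = -0.017091 = -1.7091%

-1.71%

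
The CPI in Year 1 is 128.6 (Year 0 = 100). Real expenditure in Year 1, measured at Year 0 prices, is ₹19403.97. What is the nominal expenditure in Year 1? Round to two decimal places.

Nominal = Real × (Index/100) = 19403.97 × (128.6/100)
        = 19403.97 × 1.286 = 24953.5054

24953.51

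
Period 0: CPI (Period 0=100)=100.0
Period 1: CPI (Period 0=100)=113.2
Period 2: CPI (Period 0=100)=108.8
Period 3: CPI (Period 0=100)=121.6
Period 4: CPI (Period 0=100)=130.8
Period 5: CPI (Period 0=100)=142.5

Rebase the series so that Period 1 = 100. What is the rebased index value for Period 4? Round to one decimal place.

115.5

Rebased(Period 4) = 130.8 / 113.2 × 100 = 115.5477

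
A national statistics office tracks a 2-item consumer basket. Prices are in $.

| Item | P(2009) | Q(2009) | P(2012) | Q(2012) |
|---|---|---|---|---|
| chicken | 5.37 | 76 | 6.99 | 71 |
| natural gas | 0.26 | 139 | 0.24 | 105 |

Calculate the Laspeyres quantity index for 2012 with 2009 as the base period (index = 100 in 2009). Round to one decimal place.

Laspeyres quantity index uses base-period prices as weights.
ΣP(2009)·Q(2012) = 5.37×71 + 0.26×105 = 381.27 + 27.3 = 408.57
ΣP(2009)·Q(2009) = 5.37×76 + 0.26×139 = 408.12 + 36.14 = 444.26
Index = 408.57 / 444.26 × 100 = 91.9664

92.0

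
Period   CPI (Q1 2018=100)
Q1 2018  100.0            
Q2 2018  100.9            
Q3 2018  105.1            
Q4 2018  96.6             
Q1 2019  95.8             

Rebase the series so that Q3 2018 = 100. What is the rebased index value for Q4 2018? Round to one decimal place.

91.9

Rebased(Q4 2018) = 96.6 / 105.1 × 100 = 91.9125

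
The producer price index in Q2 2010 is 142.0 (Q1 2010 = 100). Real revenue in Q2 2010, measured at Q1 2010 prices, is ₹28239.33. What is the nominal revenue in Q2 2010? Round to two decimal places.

40099.85

Nominal = Real × (Index/100) = 28239.33 × (142.0/100)
        = 28239.33 × 1.420 = 40099.8486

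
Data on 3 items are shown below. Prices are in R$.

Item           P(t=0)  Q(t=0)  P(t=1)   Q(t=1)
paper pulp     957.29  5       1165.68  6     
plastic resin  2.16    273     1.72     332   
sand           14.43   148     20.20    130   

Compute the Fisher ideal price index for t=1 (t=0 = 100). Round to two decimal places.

Laspeyres component (base-period weights):
ΣP(t=1)Q(t=0) = 1165.68×5 + 1.72×273 + 20.20×148 = 5828.4 + 469.56 + 2989.6 = 9287.56
ΣP(t=0)Q(t=0) = 957.29×5 + 2.16×273 + 14.43×148 = 4786.45 + 589.68 + 2135.64 = 7511.77
L = 9287.56 / 7511.77 × 100 = 123.6401
Paasche component (current-period weights):
ΣP(t=1)Q(t=1) = 1165.68×6 + 1.72×332 + 20.20×130 = 6994.08 + 571.04 + 2626 = 10191.12
ΣP(t=0)Q(t=1) = 957.29×6 + 2.16×332 + 14.43×130 = 5743.74 + 717.12 + 1875.9 = 8336.76
P = 10191.12 / 8336.76 × 100 = 122.2432
Fisher = √(L × P) = √(123.6401 × 122.2432) = 122.9397

122.94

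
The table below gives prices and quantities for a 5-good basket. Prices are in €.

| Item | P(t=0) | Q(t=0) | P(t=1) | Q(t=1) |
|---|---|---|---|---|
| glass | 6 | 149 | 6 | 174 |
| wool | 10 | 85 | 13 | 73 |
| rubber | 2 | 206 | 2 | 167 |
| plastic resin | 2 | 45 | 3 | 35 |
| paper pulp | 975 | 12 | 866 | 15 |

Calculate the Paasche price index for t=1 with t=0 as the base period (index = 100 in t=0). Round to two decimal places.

Paasche price index uses current-period quantities as weights.
ΣP(t=1)·Q(t=1) = 6×174 + 13×73 + 2×167 + 3×35 + 866×15 = 1044 + 949 + 334 + 105 + 12990 = 15422
ΣP(t=0)·Q(t=1) = 6×174 + 10×73 + 2×167 + 2×35 + 975×15 = 1044 + 730 + 334 + 70 + 14625 = 16803
Index = 15422 / 16803 × 100 = 91.7812

91.78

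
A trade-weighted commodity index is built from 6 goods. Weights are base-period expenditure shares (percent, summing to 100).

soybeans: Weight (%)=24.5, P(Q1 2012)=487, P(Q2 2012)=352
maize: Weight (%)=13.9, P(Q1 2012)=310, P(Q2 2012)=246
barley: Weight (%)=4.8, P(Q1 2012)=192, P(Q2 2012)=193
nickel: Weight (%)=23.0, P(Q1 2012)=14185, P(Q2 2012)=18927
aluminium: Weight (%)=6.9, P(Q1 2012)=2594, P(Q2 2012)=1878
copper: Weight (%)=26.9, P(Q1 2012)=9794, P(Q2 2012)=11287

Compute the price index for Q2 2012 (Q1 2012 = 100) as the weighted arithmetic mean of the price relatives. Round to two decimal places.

soybeans: 24.5 × (352/487) = 24.5 × 0.722793 = 17.7084
maize: 13.9 × (246/310) = 13.9 × 0.793548 = 11.0303
barley: 4.8 × (193/192) = 4.8 × 1.005208 = 4.8250
nickel: 23.0 × (18927/14185) = 23.0 × 1.334297 = 30.6888
aluminium: 6.9 × (1878/2594) = 6.9 × 0.723978 = 4.9955
copper: 26.9 × (11287/9794) = 26.9 × 1.152440 = 31.0006
Index = Σ wᵢ·(p₁ᵢ/p₀ᵢ) = 17.7084 + 11.0303 + 4.8250 + 30.6888 + 4.9955 + 31.0006 = 100.2487

100.25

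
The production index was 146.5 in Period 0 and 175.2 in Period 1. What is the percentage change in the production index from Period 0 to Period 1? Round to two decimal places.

Change = (175.2 − 146.5) / 146.5 × 100
       = 28.7 / 146.5 × 100 = 19.5904%

19.59%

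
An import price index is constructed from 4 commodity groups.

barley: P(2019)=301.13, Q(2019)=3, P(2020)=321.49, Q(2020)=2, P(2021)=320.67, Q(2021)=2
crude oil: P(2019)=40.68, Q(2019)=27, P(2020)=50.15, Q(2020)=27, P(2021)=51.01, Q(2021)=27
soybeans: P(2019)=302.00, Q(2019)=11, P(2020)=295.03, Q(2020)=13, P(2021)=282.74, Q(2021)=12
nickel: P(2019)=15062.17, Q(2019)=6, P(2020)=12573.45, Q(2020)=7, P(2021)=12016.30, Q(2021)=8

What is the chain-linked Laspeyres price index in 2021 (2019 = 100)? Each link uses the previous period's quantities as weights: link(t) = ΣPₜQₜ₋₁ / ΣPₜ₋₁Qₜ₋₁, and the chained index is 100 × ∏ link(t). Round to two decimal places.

81.00

Link 2019→2020:
ΣP(2020)Q(2019) = 321.49×3 + 50.15×27 + 295.03×11 + 12573.45×6 = 964.47 + 1354.05 + 3245.33 + 75440.7 = 81004.55
ΣP(2019)Q(2019) = 301.13×3 + 40.68×27 + 302.00×11 + 15062.17×6 = 903.39 + 1098.36 + 3322 + 90373.02 = 95696.77
link = 81004.55/95696.77 = 0.846471
Link 2020→2021:
ΣP(2021)Q(2020) = 320.67×2 + 51.01×27 + 282.74×13 + 12016.30×7 = 641.34 + 1377.27 + 3675.62 + 84114.1 = 89808.33
ΣP(2020)Q(2020) = 321.49×2 + 50.15×27 + 295.03×13 + 12573.45×7 = 642.98 + 1354.05 + 3835.39 + 88014.15 = 93846.57
link = 89808.33/93846.57 = 0.956970
Chained index = 100 × 0.846471 × 0.956970 = 81.0047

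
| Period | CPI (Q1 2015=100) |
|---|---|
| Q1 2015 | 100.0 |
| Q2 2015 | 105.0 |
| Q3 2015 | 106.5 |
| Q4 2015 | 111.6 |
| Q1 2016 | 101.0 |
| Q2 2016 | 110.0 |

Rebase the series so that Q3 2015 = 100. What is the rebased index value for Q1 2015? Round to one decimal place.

93.9

Rebased(Q1 2015) = 100.0 / 106.5 × 100 = 93.8967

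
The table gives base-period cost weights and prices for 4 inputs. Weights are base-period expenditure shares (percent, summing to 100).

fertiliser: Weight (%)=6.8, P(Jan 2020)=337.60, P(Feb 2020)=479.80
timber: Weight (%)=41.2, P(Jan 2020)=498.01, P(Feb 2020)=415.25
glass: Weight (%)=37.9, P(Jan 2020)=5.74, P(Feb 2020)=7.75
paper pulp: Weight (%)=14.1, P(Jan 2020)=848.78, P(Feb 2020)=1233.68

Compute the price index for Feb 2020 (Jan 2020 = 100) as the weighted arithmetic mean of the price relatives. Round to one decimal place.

fertiliser: 6.8 × (479.80/337.60) = 6.8 × 1.421209 = 9.6642
timber: 41.2 × (415.25/498.01) = 41.2 × 0.833819 = 34.3533
glass: 37.9 × (7.75/5.74) = 37.9 × 1.350174 = 51.1716
paper pulp: 14.1 × (1233.68/848.78) = 14.1 × 1.453474 = 20.4940
Index = Σ wᵢ·(p₁ᵢ/p₀ᵢ) = 9.6642 + 34.3533 + 51.1716 + 20.4940 = 115.6831

115.7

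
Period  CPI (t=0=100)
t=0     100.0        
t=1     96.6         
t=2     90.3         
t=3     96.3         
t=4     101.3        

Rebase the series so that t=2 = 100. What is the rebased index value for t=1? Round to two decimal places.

106.98

Rebased(t=1) = 96.6 / 90.3 × 100 = 106.9767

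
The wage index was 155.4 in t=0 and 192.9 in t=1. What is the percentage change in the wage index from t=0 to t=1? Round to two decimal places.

24.13%

Change = (192.9 − 155.4) / 155.4 × 100
       = 37.5 / 155.4 × 100 = 24.1313%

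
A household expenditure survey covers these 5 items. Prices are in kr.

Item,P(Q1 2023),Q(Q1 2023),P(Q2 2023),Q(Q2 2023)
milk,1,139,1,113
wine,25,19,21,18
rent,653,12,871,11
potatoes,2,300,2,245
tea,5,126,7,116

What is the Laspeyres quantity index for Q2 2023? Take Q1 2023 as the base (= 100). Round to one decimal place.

Laspeyres quantity index uses base-period prices as weights.
ΣP(Q1 2023)·Q(Q2 2023) = 1×113 + 25×18 + 653×11 + 2×245 + 5×116 = 113 + 450 + 7183 + 490 + 580 = 8816
ΣP(Q1 2023)·Q(Q1 2023) = 1×139 + 25×19 + 653×12 + 2×300 + 5×126 = 139 + 475 + 7836 + 600 + 630 = 9680
Index = 8816 / 9680 × 100 = 91.0744

91.1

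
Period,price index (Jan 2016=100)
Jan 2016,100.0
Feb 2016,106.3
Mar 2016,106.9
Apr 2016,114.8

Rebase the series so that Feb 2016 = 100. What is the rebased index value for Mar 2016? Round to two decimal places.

Rebased(Mar 2016) = 106.9 / 106.3 × 100 = 100.5644

100.56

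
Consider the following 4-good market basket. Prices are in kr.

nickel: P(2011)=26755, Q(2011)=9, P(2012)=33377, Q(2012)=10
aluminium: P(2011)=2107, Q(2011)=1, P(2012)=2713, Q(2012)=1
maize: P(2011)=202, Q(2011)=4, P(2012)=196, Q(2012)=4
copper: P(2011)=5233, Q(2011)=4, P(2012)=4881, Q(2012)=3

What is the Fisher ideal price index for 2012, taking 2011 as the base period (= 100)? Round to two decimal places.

122.59

Laspeyres component (base-period weights):
ΣP(2012)Q(2011) = 33377×9 + 2713×1 + 196×4 + 4881×4 = 300393 + 2713 + 784 + 19524 = 323414
ΣP(2011)Q(2011) = 26755×9 + 2107×1 + 202×4 + 5233×4 = 240795 + 2107 + 808 + 20932 = 264642
L = 323414 / 264642 × 100 = 122.2081
Paasche component (current-period weights):
ΣP(2012)Q(2012) = 33377×10 + 2713×1 + 196×4 + 4881×3 = 333770 + 2713 + 784 + 14643 = 351910
ΣP(2011)Q(2012) = 26755×10 + 2107×1 + 202×4 + 5233×3 = 267550 + 2107 + 808 + 15699 = 286164
P = 351910 / 286164 × 100 = 122.9749
Fisher = √(L × P) = √(122.2081 × 122.9749) = 122.5909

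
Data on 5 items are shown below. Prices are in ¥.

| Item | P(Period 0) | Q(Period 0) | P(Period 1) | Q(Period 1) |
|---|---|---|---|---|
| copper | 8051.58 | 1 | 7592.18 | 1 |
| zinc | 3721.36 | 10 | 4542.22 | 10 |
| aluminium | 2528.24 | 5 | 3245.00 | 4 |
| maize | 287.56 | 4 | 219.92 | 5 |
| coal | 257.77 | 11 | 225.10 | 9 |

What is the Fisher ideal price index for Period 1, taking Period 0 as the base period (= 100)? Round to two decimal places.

117.09

Laspeyres component (base-period weights):
ΣP(Period 1)Q(Period 0) = 7592.18×1 + 4542.22×10 + 3245.00×5 + 219.92×4 + 225.10×11 = 7592.18 + 45422.2 + 16225 + 879.68 + 2476.1 = 72595.16
ΣP(Period 0)Q(Period 0) = 8051.58×1 + 3721.36×10 + 2528.24×5 + 287.56×4 + 257.77×11 = 8051.58 + 37213.6 + 12641.2 + 1150.24 + 2835.47 = 61892.09
L = 72595.16 / 61892.09 × 100 = 117.2931
Paasche component (current-period weights):
ΣP(Period 1)Q(Period 1) = 7592.18×1 + 4542.22×10 + 3245.00×4 + 219.92×5 + 225.10×9 = 7592.18 + 45422.2 + 12980 + 1099.6 + 2025.9 = 69119.88
ΣP(Period 0)Q(Period 1) = 8051.58×1 + 3721.36×10 + 2528.24×4 + 287.56×5 + 257.77×9 = 8051.58 + 37213.6 + 10112.96 + 1437.8 + 2319.93 = 59135.87
P = 69119.88 / 59135.87 × 100 = 116.8832
Fisher = √(L × P) = √(117.2931 × 116.8832) = 117.0880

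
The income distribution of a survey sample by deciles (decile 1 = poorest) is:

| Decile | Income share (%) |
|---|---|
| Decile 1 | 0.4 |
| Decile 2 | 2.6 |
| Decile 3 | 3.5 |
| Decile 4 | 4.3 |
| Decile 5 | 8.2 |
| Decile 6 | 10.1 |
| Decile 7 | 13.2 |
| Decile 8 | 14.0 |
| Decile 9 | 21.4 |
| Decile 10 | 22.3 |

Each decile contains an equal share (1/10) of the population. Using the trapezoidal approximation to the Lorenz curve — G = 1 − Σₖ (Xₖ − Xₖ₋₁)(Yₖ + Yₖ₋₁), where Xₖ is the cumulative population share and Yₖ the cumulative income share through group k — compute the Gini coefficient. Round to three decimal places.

Cumulative income shares Yₖ: 0.0040, 0.0300, 0.0650, 0.1080, 0.1900, 0.2910, 0.4230, 0.5630, 0.7770, 1.0000
Σ (Xₖ−Xₖ₋₁)(Yₖ+Yₖ₋₁) = (1/10)(0.0040+0.0000) + (1/10)(0.0300+0.0040) + (1/10)(0.0650+0.0300) + (1/10)(0.1080+0.0650) + (1/10)(0.1900+0.1080) + (1/10)(0.2910+0.1900) + (1/10)(0.4230+0.2910) + (1/10)(0.5630+0.4230) + (1/10)(0.7770+0.5630) + (1/10)(1.0000+0.7770)
  = 0.0004 + 0.0034 + 0.0095 + 0.0173 + 0.0298 + 0.0481 + 0.0714 + 0.0986 + 0.1340 + 0.1777 = 0.5902
G = 1 − 0.5902 = 0.4098

0.410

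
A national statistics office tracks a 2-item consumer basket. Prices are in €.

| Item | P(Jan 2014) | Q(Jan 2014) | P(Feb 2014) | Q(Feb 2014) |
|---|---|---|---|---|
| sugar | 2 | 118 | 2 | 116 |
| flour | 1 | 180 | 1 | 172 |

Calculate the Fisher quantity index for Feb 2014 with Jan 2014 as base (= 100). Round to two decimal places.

97.12

Laspeyres component (base-period weights):
ΣP(Jan 2014)Q(Feb 2014) = 2×116 + 1×172 = 232 + 172 = 404
ΣP(Jan 2014)Q(Jan 2014) = 2×118 + 1×180 = 236 + 180 = 416
L = 404 / 416 × 100 = 97.1154
Paasche component (current-period weights):
ΣP(Feb 2014)Q(Feb 2014) = 2×116 + 1×172 = 232 + 172 = 404
ΣP(Feb 2014)Q(Jan 2014) = 2×118 + 1×180 = 236 + 180 = 416
P = 404 / 416 × 100 = 97.1154
Fisher = √(L × P) = √(97.1154 × 97.1154) = 97.1154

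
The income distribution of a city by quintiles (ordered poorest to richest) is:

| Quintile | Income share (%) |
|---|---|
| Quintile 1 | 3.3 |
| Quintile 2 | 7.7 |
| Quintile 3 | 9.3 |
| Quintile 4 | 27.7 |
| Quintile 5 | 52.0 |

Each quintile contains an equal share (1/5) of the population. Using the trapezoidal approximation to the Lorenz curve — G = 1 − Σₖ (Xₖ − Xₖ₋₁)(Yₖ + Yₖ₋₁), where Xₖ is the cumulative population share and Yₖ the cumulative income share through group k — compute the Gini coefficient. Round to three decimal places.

Cumulative income shares Yₖ: 0.0330, 0.1100, 0.2030, 0.4800, 1.0000
Σ (Xₖ−Xₖ₋₁)(Yₖ+Yₖ₋₁) = (1/5)(0.0330+0.0000) + (1/5)(0.1100+0.0330) + (1/5)(0.2030+0.1100) + (1/5)(0.4800+0.2030) + (1/5)(1.0000+0.4800)
  = 0.0066 + 0.0286 + 0.0626 + 0.1366 + 0.2960 = 0.5304
G = 1 − 0.5304 = 0.4696

0.470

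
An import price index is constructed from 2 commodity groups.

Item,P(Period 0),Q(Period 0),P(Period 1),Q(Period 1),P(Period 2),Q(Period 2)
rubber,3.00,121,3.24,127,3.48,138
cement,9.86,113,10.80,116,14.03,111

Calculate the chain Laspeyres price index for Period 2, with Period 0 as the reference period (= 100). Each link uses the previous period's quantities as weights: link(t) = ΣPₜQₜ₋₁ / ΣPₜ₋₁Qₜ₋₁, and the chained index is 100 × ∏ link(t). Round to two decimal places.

Link Period 0→Period 1:
ΣP(Period 1)Q(Period 0) = 3.24×121 + 10.80×113 = 392.04 + 1220.4 = 1612.44
ΣP(Period 0)Q(Period 0) = 3.00×121 + 9.86×113 = 363 + 1114.18 = 1477.18
link = 1612.44/1477.18 = 1.091566
Link Period 1→Period 2:
ΣP(Period 2)Q(Period 1) = 3.48×127 + 14.03×116 = 441.96 + 1627.48 = 2069.44
ΣP(Period 1)Q(Period 1) = 3.24×127 + 10.80×116 = 411.48 + 1252.8 = 1664.28
link = 2069.44/1664.28 = 1.243445
Chained index = 100 × 1.091566 × 1.243445 = 135.7302

135.73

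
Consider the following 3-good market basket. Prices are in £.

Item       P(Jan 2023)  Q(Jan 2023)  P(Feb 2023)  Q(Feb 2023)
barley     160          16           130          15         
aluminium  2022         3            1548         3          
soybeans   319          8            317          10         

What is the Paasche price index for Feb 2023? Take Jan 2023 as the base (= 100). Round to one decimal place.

Paasche price index uses current-period quantities as weights.
ΣP(Feb 2023)·Q(Feb 2023) = 130×15 + 1548×3 + 317×10 = 1950 + 4644 + 3170 = 9764
ΣP(Jan 2023)·Q(Feb 2023) = 160×15 + 2022×3 + 319×10 = 2400 + 6066 + 3190 = 11656
Index = 9764 / 11656 × 100 = 83.7680

83.8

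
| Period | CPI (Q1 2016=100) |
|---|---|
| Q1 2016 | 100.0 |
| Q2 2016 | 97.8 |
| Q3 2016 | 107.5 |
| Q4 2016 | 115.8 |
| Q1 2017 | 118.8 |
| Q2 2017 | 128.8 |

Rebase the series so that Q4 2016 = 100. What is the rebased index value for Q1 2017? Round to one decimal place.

Rebased(Q1 2017) = 118.8 / 115.8 × 100 = 102.5907

102.6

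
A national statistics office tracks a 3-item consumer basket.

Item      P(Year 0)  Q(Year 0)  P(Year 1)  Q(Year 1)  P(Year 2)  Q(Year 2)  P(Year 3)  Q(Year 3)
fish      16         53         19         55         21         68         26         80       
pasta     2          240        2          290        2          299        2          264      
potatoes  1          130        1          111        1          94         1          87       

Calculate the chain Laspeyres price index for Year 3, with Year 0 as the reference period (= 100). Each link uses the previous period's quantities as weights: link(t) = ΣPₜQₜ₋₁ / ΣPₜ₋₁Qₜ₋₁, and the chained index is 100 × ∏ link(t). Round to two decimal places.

Link Year 0→Year 1:
ΣP(Year 1)Q(Year 0) = 19×53 + 2×240 + 1×130 = 1007 + 480 + 130 = 1617
ΣP(Year 0)Q(Year 0) = 16×53 + 2×240 + 1×130 = 848 + 480 + 130 = 1458
link = 1617/1458 = 1.109053
Link Year 1→Year 2:
ΣP(Year 2)Q(Year 1) = 21×55 + 2×290 + 1×111 = 1155 + 580 + 111 = 1846
ΣP(Year 1)Q(Year 1) = 19×55 + 2×290 + 1×111 = 1045 + 580 + 111 = 1736
link = 1846/1736 = 1.063364
Link Year 2→Year 3:
ΣP(Year 3)Q(Year 2) = 26×68 + 2×299 + 1×94 = 1768 + 598 + 94 = 2460
ΣP(Year 2)Q(Year 2) = 21×68 + 2×299 + 1×94 = 1428 + 598 + 94 = 2120
link = 2460/2120 = 1.160377
Chained index = 100 × 1.109053 × 1.063364 × 1.160377 = 136.8465

136.85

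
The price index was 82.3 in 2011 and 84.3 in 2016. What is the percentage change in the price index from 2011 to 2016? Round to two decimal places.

Change = (84.3 − 82.3) / 82.3 × 100
       = 2.0 / 82.3 × 100 = 2.4301%

2.43%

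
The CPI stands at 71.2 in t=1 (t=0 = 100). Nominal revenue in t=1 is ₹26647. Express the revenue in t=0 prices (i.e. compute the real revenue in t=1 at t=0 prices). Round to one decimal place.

37425.6

Real = Nominal ÷ (Index/100) = 26647 ÷ (71.2/100)
     = 26647 ÷ 0.712 = 37425.5618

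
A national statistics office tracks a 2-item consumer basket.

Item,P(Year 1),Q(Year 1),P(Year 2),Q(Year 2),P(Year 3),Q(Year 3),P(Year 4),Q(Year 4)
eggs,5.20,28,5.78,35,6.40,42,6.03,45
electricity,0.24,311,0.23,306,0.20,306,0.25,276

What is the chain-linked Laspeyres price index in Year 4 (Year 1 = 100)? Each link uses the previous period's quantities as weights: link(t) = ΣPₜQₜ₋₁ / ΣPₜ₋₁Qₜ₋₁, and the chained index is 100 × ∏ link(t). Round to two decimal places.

110.75

Link Year 1→Year 2:
ΣP(Year 2)Q(Year 1) = 5.78×28 + 0.23×311 = 161.84 + 71.53 = 233.37
ΣP(Year 1)Q(Year 1) = 5.20×28 + 0.24×311 = 145.6 + 74.64 = 220.24
link = 233.37/220.24 = 1.059617
Link Year 2→Year 3:
ΣP(Year 3)Q(Year 2) = 6.40×35 + 0.20×306 = 224 + 61.2 = 285.2
ΣP(Year 2)Q(Year 2) = 5.78×35 + 0.23×306 = 202.3 + 70.38 = 272.68
link = 285.2/272.68 = 1.045915
Link Year 3→Year 4:
ΣP(Year 4)Q(Year 3) = 6.03×42 + 0.25×306 = 253.26 + 76.5 = 329.76
ΣP(Year 3)Q(Year 3) = 6.40×42 + 0.20×306 = 268.8 + 61.2 = 330
link = 329.76/330 = 0.999273
Chained index = 100 × 1.059617 × 1.045915 × 0.999273 = 110.7463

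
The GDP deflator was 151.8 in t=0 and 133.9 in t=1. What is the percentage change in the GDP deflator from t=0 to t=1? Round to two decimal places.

Change = (133.9 − 151.8) / 151.8 × 100
       = -17.9 / 151.8 × 100 = -11.7918%

-11.79%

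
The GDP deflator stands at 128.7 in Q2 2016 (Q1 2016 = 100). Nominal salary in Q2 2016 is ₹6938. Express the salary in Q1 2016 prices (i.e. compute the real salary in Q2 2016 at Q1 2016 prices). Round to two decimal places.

5390.83

Real = Nominal ÷ (Index/100) = 6938 ÷ (128.7/100)
     = 6938 ÷ 1.287 = 5390.8314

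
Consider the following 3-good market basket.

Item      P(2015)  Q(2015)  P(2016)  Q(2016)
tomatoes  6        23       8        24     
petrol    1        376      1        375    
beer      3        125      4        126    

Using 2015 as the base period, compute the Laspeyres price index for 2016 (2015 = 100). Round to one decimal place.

Laspeyres price index uses base-period quantities as weights.
ΣP(2016)·Q(2015) = 8×23 + 1×376 + 4×125 = 184 + 376 + 500 = 1060
ΣP(2015)·Q(2015) = 6×23 + 1×376 + 3×125 = 138 + 376 + 375 = 889
Index = 1060 / 889 × 100 = 119.2351

119.2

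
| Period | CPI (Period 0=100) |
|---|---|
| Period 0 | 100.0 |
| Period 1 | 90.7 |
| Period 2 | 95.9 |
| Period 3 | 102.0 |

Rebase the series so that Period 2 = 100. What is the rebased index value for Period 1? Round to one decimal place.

94.6

Rebased(Period 1) = 90.7 / 95.9 × 100 = 94.5777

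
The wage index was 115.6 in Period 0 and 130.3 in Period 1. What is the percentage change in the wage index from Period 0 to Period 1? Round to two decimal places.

12.72%

Change = (130.3 − 115.6) / 115.6 × 100
       = 14.7 / 115.6 × 100 = 12.7163%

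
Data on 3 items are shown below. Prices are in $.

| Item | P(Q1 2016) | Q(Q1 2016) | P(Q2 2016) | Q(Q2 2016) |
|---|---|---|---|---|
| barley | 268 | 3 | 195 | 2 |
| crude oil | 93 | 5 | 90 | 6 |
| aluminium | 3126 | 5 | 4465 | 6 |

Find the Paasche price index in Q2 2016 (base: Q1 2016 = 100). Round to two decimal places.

Paasche price index uses current-period quantities as weights.
ΣP(Q2 2016)·Q(Q2 2016) = 195×2 + 90×6 + 4465×6 = 390 + 540 + 26790 = 27720
ΣP(Q1 2016)·Q(Q2 2016) = 268×2 + 93×6 + 3126×6 = 536 + 558 + 18756 = 19850
Index = 27720 / 19850 × 100 = 139.6474

139.65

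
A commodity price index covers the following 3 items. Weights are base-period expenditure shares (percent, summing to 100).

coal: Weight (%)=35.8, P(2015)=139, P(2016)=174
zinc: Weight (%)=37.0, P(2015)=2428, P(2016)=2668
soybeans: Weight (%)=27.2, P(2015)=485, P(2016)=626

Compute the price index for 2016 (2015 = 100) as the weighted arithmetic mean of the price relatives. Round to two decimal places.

120.58

coal: 35.8 × (174/139) = 35.8 × 1.251799 = 44.8144
zinc: 37.0 × (2668/2428) = 37.0 × 1.098847 = 40.6573
soybeans: 27.2 × (626/485) = 27.2 × 1.290722 = 35.1076
Index = Σ wᵢ·(p₁ᵢ/p₀ᵢ) = 44.8144 + 40.6573 + 35.1076 = 120.5793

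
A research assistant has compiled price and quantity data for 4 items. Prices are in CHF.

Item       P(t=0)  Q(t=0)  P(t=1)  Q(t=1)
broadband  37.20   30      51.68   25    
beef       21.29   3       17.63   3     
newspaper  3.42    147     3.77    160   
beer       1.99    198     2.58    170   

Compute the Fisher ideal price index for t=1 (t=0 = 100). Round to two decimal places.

Laspeyres component (base-period weights):
ΣP(t=1)Q(t=0) = 51.68×30 + 17.63×3 + 3.77×147 + 2.58×198 = 1550.4 + 52.89 + 554.19 + 510.84 = 2668.32
ΣP(t=0)Q(t=0) = 37.20×30 + 21.29×3 + 3.42×147 + 1.99×198 = 1116 + 63.87 + 502.74 + 394.02 = 2076.63
L = 2668.32 / 2076.63 × 100 = 128.4928
Paasche component (current-period weights):
ΣP(t=1)Q(t=1) = 51.68×25 + 17.63×3 + 3.77×160 + 2.58×170 = 1292 + 52.89 + 603.2 + 438.6 = 2386.69
ΣP(t=0)Q(t=1) = 37.20×25 + 21.29×3 + 3.42×160 + 1.99×170 = 930 + 63.87 + 547.2 + 338.3 = 1879.37
P = 2386.69 / 1879.37 × 100 = 126.9942
Fisher = √(L × P) = √(128.4928 × 126.9942) = 127.7413

127.74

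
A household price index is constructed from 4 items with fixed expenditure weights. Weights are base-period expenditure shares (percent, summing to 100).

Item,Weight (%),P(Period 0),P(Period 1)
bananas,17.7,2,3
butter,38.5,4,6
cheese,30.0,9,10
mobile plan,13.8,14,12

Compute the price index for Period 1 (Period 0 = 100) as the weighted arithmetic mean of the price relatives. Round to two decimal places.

129.46

bananas: 17.7 × (3/2) = 17.7 × 1.500000 = 26.5500
butter: 38.5 × (6/4) = 38.5 × 1.500000 = 57.7500
cheese: 30.0 × (10/9) = 30.0 × 1.111111 = 33.3333
mobile plan: 13.8 × (12/14) = 13.8 × 0.857143 = 11.8286
Index = Σ wᵢ·(p₁ᵢ/p₀ᵢ) = 26.5500 + 57.7500 + 33.3333 + 11.8286 = 129.4619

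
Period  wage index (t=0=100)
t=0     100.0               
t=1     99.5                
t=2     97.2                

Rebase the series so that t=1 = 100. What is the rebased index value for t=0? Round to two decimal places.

Rebased(t=0) = 100.0 / 99.5 × 100 = 100.5025

100.50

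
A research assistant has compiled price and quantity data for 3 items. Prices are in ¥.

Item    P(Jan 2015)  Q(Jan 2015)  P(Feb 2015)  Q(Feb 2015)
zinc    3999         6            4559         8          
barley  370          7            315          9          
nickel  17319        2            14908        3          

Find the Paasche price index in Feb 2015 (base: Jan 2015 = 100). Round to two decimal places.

Paasche price index uses current-period quantities as weights.
ΣP(Feb 2015)·Q(Feb 2015) = 4559×8 + 315×9 + 14908×3 = 36472 + 2835 + 44724 = 84031
ΣP(Jan 2015)·Q(Feb 2015) = 3999×8 + 370×9 + 17319×3 = 31992 + 3330 + 51957 = 87279
Index = 84031 / 87279 × 100 = 96.2786

96.28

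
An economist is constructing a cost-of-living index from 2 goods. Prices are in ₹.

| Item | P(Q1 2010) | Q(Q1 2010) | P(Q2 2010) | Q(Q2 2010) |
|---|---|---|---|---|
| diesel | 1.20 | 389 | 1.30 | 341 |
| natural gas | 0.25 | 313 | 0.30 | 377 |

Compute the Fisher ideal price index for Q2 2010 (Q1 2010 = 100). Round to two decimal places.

110.26

Laspeyres component (base-period weights):
ΣP(Q2 2010)Q(Q1 2010) = 1.30×389 + 0.30×313 = 505.7 + 93.9 = 599.6
ΣP(Q1 2010)Q(Q1 2010) = 1.20×389 + 0.25×313 = 466.8 + 78.25 = 545.05
L = 599.6 / 545.05 × 100 = 110.0083
Paasche component (current-period weights):
ΣP(Q2 2010)Q(Q2 2010) = 1.30×341 + 0.30×377 = 443.3 + 113.1 = 556.4
ΣP(Q1 2010)Q(Q2 2010) = 1.20×341 + 0.25×377 = 409.2 + 94.25 = 503.45
P = 556.4 / 503.45 × 100 = 110.5174
Fisher = √(L × P) = √(110.0083 × 110.5174) = 110.2625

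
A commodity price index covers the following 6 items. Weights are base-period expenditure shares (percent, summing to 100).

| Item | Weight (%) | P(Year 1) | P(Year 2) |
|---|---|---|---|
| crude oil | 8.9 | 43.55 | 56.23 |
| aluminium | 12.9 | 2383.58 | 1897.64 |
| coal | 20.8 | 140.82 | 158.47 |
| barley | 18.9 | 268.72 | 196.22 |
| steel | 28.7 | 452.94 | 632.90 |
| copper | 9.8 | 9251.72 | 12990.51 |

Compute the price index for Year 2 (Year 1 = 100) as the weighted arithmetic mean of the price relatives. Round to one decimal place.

112.8

crude oil: 8.9 × (56.23/43.55) = 8.9 × 1.291160 = 11.4913
aluminium: 12.9 × (1897.64/2383.58) = 12.9 × 0.796130 = 10.2701
coal: 20.8 × (158.47/140.82) = 20.8 × 1.125337 = 23.4070
barley: 18.9 × (196.22/268.72) = 18.9 × 0.730202 = 13.8008
steel: 28.7 × (632.90/452.94) = 28.7 × 1.397315 = 40.1029
copper: 9.8 × (12990.51/9251.72) = 9.8 × 1.404118 = 13.7604
Index = Σ wᵢ·(p₁ᵢ/p₀ᵢ) = 11.4913 + 10.2701 + 23.4070 + 13.8008 + 40.1029 + 13.7604 = 112.8326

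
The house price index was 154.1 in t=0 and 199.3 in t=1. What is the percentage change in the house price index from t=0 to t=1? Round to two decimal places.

29.33%

Change = (199.3 − 154.1) / 154.1 × 100
       = 45.2 / 154.1 × 100 = 29.3316%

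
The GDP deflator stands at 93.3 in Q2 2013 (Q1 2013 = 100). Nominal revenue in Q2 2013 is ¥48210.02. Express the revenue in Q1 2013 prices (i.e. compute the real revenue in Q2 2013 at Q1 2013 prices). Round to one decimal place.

Real = Nominal ÷ (Index/100) = 48210.02 ÷ (93.3/100)
     = 48210.02 ÷ 0.933 = 51672.0472

51672.0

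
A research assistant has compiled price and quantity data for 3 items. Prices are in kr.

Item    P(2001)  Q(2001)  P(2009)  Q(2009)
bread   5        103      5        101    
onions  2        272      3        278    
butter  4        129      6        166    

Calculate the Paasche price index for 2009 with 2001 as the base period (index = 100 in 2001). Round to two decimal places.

135.36

Paasche price index uses current-period quantities as weights.
ΣP(2009)·Q(2009) = 5×101 + 3×278 + 6×166 = 505 + 834 + 996 = 2335
ΣP(2001)·Q(2009) = 5×101 + 2×278 + 4×166 = 505 + 556 + 664 = 1725
Index = 2335 / 1725 × 100 = 135.3623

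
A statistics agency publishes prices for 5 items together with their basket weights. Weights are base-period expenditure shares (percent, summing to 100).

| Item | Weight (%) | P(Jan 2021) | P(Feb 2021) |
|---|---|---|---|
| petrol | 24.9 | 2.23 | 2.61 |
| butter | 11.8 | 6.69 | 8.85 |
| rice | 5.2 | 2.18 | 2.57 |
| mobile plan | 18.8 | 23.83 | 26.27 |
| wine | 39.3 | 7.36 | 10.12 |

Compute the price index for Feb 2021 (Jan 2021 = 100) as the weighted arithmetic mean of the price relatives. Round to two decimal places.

petrol: 24.9 × (2.61/2.23) = 24.9 × 1.170404 = 29.1430
butter: 11.8 × (8.85/6.69) = 11.8 × 1.322870 = 15.6099
rice: 5.2 × (2.57/2.18) = 5.2 × 1.178899 = 6.1303
mobile plan: 18.8 × (26.27/23.83) = 18.8 × 1.102392 = 20.7250
wine: 39.3 × (10.12/7.36) = 39.3 × 1.375000 = 54.0375
Index = Σ wᵢ·(p₁ᵢ/p₀ᵢ) = 29.1430 + 15.6099 + 6.1303 + 20.7250 + 54.0375 = 125.6457

125.65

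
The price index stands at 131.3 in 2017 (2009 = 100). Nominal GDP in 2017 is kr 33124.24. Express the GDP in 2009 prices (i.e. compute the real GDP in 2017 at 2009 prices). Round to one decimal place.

25227.9

Real = Nominal ÷ (Index/100) = 33124.24 ÷ (131.3/100)
     = 33124.24 ÷ 1.313 = 25227.9056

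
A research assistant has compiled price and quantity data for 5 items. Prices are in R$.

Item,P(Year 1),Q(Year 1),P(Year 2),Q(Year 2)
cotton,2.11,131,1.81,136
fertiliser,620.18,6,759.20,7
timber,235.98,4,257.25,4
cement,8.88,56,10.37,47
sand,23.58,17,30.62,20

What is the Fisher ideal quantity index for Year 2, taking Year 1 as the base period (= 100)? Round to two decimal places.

Laspeyres component (base-period weights):
ΣP(Year 1)Q(Year 2) = 2.11×136 + 620.18×7 + 235.98×4 + 8.88×47 + 23.58×20 = 286.96 + 4341.26 + 943.92 + 417.36 + 471.6 = 6461.1
ΣP(Year 1)Q(Year 1) = 2.11×131 + 620.18×6 + 235.98×4 + 8.88×56 + 23.58×17 = 276.41 + 3721.08 + 943.92 + 497.28 + 400.86 = 5839.55
L = 6461.1 / 5839.55 × 100 = 110.6438
Paasche component (current-period weights):
ΣP(Year 2)Q(Year 2) = 1.81×136 + 759.20×7 + 257.25×4 + 10.37×47 + 30.62×20 = 246.16 + 5314.4 + 1029 + 487.39 + 612.4 = 7689.35
ΣP(Year 2)Q(Year 1) = 1.81×131 + 759.20×6 + 257.25×4 + 10.37×56 + 30.62×17 = 237.11 + 4555.2 + 1029 + 580.72 + 520.54 = 6922.57
P = 7689.35 / 6922.57 × 100 = 111.0765
Fisher = √(L × P) = √(110.6438 × 111.0765) = 110.8599

110.86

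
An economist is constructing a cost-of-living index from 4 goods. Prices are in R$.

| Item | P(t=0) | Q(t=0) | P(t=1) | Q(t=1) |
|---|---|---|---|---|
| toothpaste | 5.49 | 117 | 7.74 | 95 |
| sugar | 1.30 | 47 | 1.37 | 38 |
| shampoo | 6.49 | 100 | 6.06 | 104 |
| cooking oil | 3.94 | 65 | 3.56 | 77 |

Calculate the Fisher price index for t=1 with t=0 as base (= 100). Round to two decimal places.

Laspeyres component (base-period weights):
ΣP(t=1)Q(t=0) = 7.74×117 + 1.37×47 + 6.06×100 + 3.56×65 = 905.58 + 64.39 + 606 + 231.4 = 1807.37
ΣP(t=0)Q(t=0) = 5.49×117 + 1.30×47 + 6.49×100 + 3.94×65 = 642.33 + 61.1 + 649 + 256.1 = 1608.53
L = 1807.37 / 1608.53 × 100 = 112.3616
Paasche component (current-period weights):
ΣP(t=1)Q(t=1) = 7.74×95 + 1.37×38 + 6.06×104 + 3.56×77 = 735.3 + 52.06 + 630.24 + 274.12 = 1691.72
ΣP(t=0)Q(t=1) = 5.49×95 + 1.30×38 + 6.49×104 + 3.94×77 = 521.55 + 49.4 + 674.96 + 303.38 = 1549.29
P = 1691.72 / 1549.29 × 100 = 109.1932
Fisher = √(L × P) = √(112.3616 × 109.1932) = 110.7661

110.77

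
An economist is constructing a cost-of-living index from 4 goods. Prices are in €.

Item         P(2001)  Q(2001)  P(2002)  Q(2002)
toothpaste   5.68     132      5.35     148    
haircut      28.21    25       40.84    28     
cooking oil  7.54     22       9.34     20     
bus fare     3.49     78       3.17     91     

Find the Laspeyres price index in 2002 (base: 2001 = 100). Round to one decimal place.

Laspeyres price index uses base-period quantities as weights.
ΣP(2002)·Q(2001) = 5.35×132 + 40.84×25 + 9.34×22 + 3.17×78 = 706.2 + 1021 + 205.48 + 247.26 = 2179.94
ΣP(2001)·Q(2001) = 5.68×132 + 28.21×25 + 7.54×22 + 3.49×78 = 749.76 + 705.25 + 165.88 + 272.22 = 1893.11
Index = 2179.94 / 1893.11 × 100 = 115.1513

115.2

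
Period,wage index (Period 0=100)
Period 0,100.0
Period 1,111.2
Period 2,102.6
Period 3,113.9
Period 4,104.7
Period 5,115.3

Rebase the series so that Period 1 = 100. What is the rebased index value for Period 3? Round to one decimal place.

102.4

Rebased(Period 3) = 113.9 / 111.2 × 100 = 102.4281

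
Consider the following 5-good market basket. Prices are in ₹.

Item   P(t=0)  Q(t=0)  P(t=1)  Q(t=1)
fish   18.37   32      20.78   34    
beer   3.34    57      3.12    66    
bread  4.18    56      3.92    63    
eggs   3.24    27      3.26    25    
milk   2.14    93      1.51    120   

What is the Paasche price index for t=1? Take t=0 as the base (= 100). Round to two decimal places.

Paasche price index uses current-period quantities as weights.
ΣP(t=1)·Q(t=1) = 20.78×34 + 3.12×66 + 3.92×63 + 3.26×25 + 1.51×120 = 706.52 + 205.92 + 246.96 + 81.5 + 181.2 = 1422.1
ΣP(t=0)·Q(t=1) = 18.37×34 + 3.34×66 + 4.18×63 + 3.24×25 + 2.14×120 = 624.58 + 220.44 + 263.34 + 81 + 256.8 = 1446.16
Index = 1422.1 / 1446.16 × 100 = 98.3363

98.34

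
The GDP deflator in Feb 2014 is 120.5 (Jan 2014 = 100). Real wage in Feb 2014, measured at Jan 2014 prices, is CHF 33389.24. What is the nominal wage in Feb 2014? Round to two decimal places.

40234.03

Nominal = Real × (Index/100) = 33389.24 × (120.5/100)
        = 33389.24 × 1.205 = 40234.0342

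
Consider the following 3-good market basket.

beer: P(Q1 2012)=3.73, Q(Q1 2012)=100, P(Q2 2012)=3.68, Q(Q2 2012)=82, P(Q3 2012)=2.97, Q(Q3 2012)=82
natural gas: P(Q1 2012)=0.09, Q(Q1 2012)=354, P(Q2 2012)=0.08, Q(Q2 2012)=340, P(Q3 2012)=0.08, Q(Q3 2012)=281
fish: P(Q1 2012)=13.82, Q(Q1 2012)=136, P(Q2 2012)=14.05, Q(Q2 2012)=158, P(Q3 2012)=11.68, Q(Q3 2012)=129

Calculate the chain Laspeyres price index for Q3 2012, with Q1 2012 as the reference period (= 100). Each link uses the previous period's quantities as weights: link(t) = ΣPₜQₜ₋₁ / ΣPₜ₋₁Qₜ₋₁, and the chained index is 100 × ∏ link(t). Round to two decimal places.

83.85

Link Q1 2012→Q2 2012:
ΣP(Q2 2012)Q(Q1 2012) = 3.68×100 + 0.08×354 + 14.05×136 = 368 + 28.32 + 1910.8 = 2307.12
ΣP(Q1 2012)Q(Q1 2012) = 3.73×100 + 0.09×354 + 13.82×136 = 373 + 31.86 + 1879.52 = 2284.38
link = 2307.12/2284.38 = 1.009955
Link Q2 2012→Q3 2012:
ΣP(Q3 2012)Q(Q2 2012) = 2.97×82 + 0.08×340 + 11.68×158 = 243.54 + 27.2 + 1845.44 = 2116.18
ΣP(Q2 2012)Q(Q2 2012) = 3.68×82 + 0.08×340 + 14.05×158 = 301.76 + 27.2 + 2219.9 = 2548.86
link = 2116.18/2548.86 = 0.830246
Chained index = 100 × 1.009955 × 0.830246 = 83.8510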